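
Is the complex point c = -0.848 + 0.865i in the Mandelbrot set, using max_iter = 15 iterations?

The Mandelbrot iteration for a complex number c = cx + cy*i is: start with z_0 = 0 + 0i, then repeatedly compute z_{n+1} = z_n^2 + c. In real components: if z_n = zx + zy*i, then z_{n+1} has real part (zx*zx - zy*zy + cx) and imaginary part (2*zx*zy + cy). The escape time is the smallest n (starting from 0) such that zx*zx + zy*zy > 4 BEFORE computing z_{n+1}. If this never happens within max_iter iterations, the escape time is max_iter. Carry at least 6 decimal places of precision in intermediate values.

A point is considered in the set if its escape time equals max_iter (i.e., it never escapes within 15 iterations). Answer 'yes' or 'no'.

z_0 = 0 + 0i, c = -0.8480 + 0.8650i
Iter 1: z = -0.8480 + 0.8650i, |z|^2 = 1.4673
Iter 2: z = -0.8771 + -0.6020i, |z|^2 = 1.1318
Iter 3: z = -0.4411 + 1.9211i, |z|^2 = 3.8853
Iter 4: z = -4.3441 + -0.8299i, |z|^2 = 19.5602
Escaped at iteration 4

Answer: no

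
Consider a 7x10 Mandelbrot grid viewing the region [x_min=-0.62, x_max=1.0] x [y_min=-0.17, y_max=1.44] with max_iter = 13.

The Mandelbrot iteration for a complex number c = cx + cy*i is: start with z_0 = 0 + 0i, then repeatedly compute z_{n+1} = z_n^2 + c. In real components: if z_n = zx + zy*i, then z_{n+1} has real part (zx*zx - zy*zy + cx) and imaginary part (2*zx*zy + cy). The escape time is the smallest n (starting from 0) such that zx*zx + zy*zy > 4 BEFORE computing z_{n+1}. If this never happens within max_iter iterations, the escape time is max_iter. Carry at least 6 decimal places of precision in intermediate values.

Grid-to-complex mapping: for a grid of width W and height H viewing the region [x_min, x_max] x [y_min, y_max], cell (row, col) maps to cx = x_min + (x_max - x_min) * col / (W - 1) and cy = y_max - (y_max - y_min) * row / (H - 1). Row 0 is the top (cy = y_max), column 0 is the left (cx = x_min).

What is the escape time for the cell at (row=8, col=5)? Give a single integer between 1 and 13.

z_0 = 0 + 0i, c = 0.7300 + 0.0089i
Iter 1: z = 0.7300 + 0.0089i, |z|^2 = 0.5330
Iter 2: z = 1.2628 + 0.0219i, |z|^2 = 1.5952
Iter 3: z = 2.3242 + 0.0641i, |z|^2 = 5.4062
Escaped at iteration 3

Answer: 3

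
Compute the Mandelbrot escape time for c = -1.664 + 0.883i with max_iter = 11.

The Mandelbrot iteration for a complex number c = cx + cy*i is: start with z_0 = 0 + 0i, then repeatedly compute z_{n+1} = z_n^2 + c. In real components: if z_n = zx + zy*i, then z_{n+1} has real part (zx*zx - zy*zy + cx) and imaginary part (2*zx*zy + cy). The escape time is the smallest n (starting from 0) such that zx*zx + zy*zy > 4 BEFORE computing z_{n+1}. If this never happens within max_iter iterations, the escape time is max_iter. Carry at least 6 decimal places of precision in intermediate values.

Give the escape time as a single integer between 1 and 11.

Answer: 2

Derivation:
z_0 = 0 + 0i, c = -1.6640 + 0.8830i
Iter 1: z = -1.6640 + 0.8830i, |z|^2 = 3.5486
Iter 2: z = 0.3252 + -2.0556i, |z|^2 = 4.3313
Escaped at iteration 2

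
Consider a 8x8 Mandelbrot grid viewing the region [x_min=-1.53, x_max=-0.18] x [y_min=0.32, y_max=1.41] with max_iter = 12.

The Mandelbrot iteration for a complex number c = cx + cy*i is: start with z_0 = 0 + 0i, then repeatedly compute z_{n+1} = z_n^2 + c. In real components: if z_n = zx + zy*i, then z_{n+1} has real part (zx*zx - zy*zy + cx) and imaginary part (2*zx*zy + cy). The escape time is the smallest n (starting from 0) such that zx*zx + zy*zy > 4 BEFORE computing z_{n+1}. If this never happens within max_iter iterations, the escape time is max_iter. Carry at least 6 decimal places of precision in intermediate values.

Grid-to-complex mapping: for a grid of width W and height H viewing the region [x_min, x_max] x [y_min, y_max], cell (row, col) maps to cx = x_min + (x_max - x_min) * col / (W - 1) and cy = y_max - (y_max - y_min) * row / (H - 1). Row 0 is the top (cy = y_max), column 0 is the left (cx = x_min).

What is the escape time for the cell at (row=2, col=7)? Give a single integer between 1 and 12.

z_0 = 0 + 0i, c = -0.1800 + 1.0986i
Iter 1: z = -0.1800 + 1.0986i, |z|^2 = 1.2393
Iter 2: z = -1.3545 + 0.7031i, |z|^2 = 2.3289
Iter 3: z = 1.1602 + -0.8060i, |z|^2 = 1.9958
Iter 4: z = 0.5164 + -0.7718i, |z|^2 = 0.8624
Iter 5: z = -0.5089 + 0.3014i, |z|^2 = 0.3499
Iter 6: z = -0.0118 + 0.7918i, |z|^2 = 0.6271
Iter 7: z = -0.8068 + 1.0799i, |z|^2 = 1.8170
Iter 8: z = -0.6952 + -0.6439i, |z|^2 = 0.8979
Iter 9: z = -0.1113 + 1.9938i, |z|^2 = 3.9876
Iter 10: z = -4.1428 + 0.6547i, |z|^2 = 17.5916
Escaped at iteration 10

Answer: 10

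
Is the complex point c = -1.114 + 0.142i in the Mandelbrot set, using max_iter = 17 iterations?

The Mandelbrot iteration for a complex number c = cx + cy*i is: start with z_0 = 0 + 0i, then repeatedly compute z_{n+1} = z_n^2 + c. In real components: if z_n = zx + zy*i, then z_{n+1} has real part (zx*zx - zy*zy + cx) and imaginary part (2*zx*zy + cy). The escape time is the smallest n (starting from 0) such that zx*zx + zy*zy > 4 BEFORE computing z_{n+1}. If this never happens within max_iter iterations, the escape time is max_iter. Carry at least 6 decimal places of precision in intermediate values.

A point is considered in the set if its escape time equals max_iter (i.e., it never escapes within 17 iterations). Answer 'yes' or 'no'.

z_0 = 0 + 0i, c = -1.1140 + 0.1420i
Iter 1: z = -1.1140 + 0.1420i, |z|^2 = 1.2612
Iter 2: z = 0.1068 + -0.1744i, |z|^2 = 0.0418
Iter 3: z = -1.1330 + 0.1047i, |z|^2 = 1.2946
Iter 4: z = 0.1587 + -0.0953i, |z|^2 = 0.0343
Iter 5: z = -1.0979 + 0.1117i, |z|^2 = 1.2179
Iter 6: z = 0.0789 + -0.1034i, |z|^2 = 0.0169
Iter 7: z = -1.1185 + 0.1257i, |z|^2 = 1.2667
Iter 8: z = 0.1211 + -0.1392i, |z|^2 = 0.0340
Iter 9: z = -1.1187 + 0.1083i, |z|^2 = 1.2632
Iter 10: z = 0.1257 + -0.1003i, |z|^2 = 0.0259
Iter 11: z = -1.1082 + 0.1168i, |z|^2 = 1.2418
Iter 12: z = 0.1006 + -0.1169i, |z|^2 = 0.0238
Iter 13: z = -1.1175 + 0.1185i, |z|^2 = 1.2629
Iter 14: z = 0.1209 + -0.1229i, |z|^2 = 0.0297
Iter 15: z = -1.1145 + 0.1123i, |z|^2 = 1.2547
Iter 16: z = 0.1155 + -0.1083i, |z|^2 = 0.0251
Did not escape in 17 iterations → in set

Answer: yes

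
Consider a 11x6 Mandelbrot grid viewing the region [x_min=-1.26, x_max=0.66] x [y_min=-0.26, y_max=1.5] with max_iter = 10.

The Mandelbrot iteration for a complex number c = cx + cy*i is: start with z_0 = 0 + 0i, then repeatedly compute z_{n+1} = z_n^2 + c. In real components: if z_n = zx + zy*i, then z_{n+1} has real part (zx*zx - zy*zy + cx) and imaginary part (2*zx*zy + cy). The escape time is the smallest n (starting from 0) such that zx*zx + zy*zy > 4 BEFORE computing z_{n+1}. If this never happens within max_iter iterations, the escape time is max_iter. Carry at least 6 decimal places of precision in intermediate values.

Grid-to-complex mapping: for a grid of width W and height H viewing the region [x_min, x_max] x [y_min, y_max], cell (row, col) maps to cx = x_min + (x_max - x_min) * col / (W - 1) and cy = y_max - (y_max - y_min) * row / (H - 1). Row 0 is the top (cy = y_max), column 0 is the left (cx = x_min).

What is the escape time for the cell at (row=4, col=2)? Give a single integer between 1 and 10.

Answer: 10

Derivation:
z_0 = 0 + 0i, c = -0.8760 + 0.0920i
Iter 1: z = -0.8760 + 0.0920i, |z|^2 = 0.7758
Iter 2: z = -0.1171 + -0.0692i, |z|^2 = 0.0185
Iter 3: z = -0.8671 + 0.1082i, |z|^2 = 0.7635
Iter 4: z = -0.1359 + -0.0956i, |z|^2 = 0.0276
Iter 5: z = -0.8667 + 0.1180i, |z|^2 = 0.7651
Iter 6: z = -0.1388 + -0.1125i, |z|^2 = 0.0319
Iter 7: z = -0.8694 + 0.1232i, |z|^2 = 0.7710
Iter 8: z = -0.1353 + -0.1223i, |z|^2 = 0.0333
Iter 9: z = -0.8726 + 0.1251i, |z|^2 = 0.7771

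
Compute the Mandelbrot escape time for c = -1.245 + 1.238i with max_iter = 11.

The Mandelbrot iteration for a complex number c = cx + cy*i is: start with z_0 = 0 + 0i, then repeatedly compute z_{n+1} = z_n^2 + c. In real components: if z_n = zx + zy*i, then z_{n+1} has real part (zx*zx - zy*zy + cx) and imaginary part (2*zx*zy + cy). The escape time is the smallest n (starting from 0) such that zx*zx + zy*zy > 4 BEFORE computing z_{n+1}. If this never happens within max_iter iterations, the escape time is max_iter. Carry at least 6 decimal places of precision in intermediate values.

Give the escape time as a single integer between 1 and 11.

z_0 = 0 + 0i, c = -1.2450 + 1.2380i
Iter 1: z = -1.2450 + 1.2380i, |z|^2 = 3.0827
Iter 2: z = -1.2276 + -1.8446i, |z|^2 = 4.9097
Escaped at iteration 2

Answer: 2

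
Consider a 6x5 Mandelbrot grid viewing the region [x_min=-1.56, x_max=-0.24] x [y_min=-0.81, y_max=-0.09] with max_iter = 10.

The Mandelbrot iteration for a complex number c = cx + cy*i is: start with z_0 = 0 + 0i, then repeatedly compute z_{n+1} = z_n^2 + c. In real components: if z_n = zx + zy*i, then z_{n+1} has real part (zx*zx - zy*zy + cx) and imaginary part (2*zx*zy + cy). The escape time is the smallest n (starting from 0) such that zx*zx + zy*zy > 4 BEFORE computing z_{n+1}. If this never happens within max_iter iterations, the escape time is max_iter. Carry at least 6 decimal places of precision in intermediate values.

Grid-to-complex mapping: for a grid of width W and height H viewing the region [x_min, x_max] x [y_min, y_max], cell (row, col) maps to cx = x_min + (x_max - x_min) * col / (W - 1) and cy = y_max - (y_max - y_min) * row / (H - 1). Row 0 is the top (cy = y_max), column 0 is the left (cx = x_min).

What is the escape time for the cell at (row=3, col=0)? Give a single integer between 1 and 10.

Answer: 3

Derivation:
z_0 = 0 + 0i, c = -1.5600 + -0.6300i
Iter 1: z = -1.5600 + -0.6300i, |z|^2 = 2.8305
Iter 2: z = 0.4767 + 1.3356i, |z|^2 = 2.0111
Iter 3: z = -3.1166 + 0.6434i, |z|^2 = 10.1270
Escaped at iteration 3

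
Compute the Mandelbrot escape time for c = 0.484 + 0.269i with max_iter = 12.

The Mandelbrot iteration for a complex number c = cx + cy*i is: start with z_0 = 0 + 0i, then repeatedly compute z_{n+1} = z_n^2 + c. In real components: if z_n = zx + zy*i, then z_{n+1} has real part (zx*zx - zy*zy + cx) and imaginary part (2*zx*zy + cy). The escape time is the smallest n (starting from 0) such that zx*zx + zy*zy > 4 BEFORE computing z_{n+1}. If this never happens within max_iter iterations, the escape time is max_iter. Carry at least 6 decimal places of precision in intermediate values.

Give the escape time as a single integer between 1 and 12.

Answer: 6

Derivation:
z_0 = 0 + 0i, c = 0.4840 + 0.2690i
Iter 1: z = 0.4840 + 0.2690i, |z|^2 = 0.3066
Iter 2: z = 0.6459 + 0.5294i, |z|^2 = 0.6974
Iter 3: z = 0.6209 + 0.9529i, |z|^2 = 1.2935
Iter 4: z = -0.0384 + 1.4523i, |z|^2 = 2.1107
Iter 5: z = -1.6237 + 0.1575i, |z|^2 = 2.6613
Iter 6: z = 3.0957 + -0.2423i, |z|^2 = 9.6422
Escaped at iteration 6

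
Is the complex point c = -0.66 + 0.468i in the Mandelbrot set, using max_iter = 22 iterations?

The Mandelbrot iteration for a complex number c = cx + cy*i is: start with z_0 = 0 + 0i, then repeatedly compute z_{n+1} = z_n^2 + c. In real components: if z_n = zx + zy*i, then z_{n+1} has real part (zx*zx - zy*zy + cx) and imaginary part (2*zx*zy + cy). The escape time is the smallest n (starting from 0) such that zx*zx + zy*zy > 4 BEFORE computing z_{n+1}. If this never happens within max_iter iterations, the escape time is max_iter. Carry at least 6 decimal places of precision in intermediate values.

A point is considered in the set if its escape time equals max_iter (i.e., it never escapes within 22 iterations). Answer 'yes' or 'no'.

Answer: yes

Derivation:
z_0 = 0 + 0i, c = -0.6600 + 0.4680i
Iter 1: z = -0.6600 + 0.4680i, |z|^2 = 0.6546
Iter 2: z = -0.4434 + -0.1498i, |z|^2 = 0.2191
Iter 3: z = -0.4858 + 0.6008i, |z|^2 = 0.5970
Iter 4: z = -0.7850 + -0.1158i, |z|^2 = 0.6296
Iter 5: z = -0.0572 + 0.6497i, |z|^2 = 0.4254
Iter 6: z = -1.0789 + 0.3936i, |z|^2 = 1.3189
Iter 7: z = 0.3490 + -0.3814i, |z|^2 = 0.2673
Iter 8: z = -0.6837 + 0.2018i, |z|^2 = 0.5081
Iter 9: z = -0.2333 + 0.1921i, |z|^2 = 0.0913
Iter 10: z = -0.6425 + 0.3784i, |z|^2 = 0.5559
Iter 11: z = -0.3904 + -0.0182i, |z|^2 = 0.1527
Iter 12: z = -0.5079 + 0.4822i, |z|^2 = 0.4905
Iter 13: z = -0.6345 + -0.0218i, |z|^2 = 0.4031
Iter 14: z = -0.2579 + 0.4957i, |z|^2 = 0.3122
Iter 15: z = -0.8392 + 0.2123i, |z|^2 = 0.7493
Iter 16: z = -0.0008 + 0.1116i, |z|^2 = 0.0125
Iter 17: z = -0.6725 + 0.4678i, |z|^2 = 0.6710
Iter 18: z = -0.4267 + -0.1612i, |z|^2 = 0.2080
Iter 19: z = -0.5039 + 0.6055i, |z|^2 = 0.6206
Iter 20: z = -0.7727 + -0.1423i, |z|^2 = 0.6173
Iter 21: z = -0.0832 + 0.6879i, |z|^2 = 0.4801
Did not escape in 22 iterations → in set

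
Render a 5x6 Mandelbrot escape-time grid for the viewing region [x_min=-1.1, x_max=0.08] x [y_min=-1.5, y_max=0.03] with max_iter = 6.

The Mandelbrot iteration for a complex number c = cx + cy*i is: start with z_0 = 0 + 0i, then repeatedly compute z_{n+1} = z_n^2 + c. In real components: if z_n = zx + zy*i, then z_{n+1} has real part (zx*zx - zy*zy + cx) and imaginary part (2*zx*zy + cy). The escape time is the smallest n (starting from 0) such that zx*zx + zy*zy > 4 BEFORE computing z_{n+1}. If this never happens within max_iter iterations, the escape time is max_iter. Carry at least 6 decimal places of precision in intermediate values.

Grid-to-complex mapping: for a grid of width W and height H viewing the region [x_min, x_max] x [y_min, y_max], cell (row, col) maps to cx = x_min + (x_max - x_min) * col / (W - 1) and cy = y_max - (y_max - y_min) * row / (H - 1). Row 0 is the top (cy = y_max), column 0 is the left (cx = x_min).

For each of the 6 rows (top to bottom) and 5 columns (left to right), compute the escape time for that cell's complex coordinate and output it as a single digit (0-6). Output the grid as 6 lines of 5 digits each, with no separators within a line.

Answer: 66666
66666
45666
34465
33333
22222

Derivation:
(row=0, col=0): c = -1.1000 + 0.0300i → escape time 6
(row=0, col=1): c = -0.8050 + 0.0300i → escape time 6
(row=0, col=2): c = -0.5100 + 0.0300i → escape time 6
(row=0, col=3): c = -0.2150 + 0.0300i → escape time 6
(row=0, col=4): c = 0.0800 + 0.0300i → escape time 6
(row=1, col=0): c = -1.1000 + -0.2760i → escape time 6
(row=1, col=1): c = -0.8050 + -0.2760i → escape time 6
(row=1, col=2): c = -0.5100 + -0.2760i → escape time 6
(row=1, col=3): c = -0.2150 + -0.2760i → escape time 6
(row=1, col=4): c = 0.0800 + -0.2760i → escape time 6
(row=2, col=0): c = -1.1000 + -0.5820i → escape time 4
(row=2, col=1): c = -0.8050 + -0.5820i → escape time 5
(row=2, col=2): c = -0.5100 + -0.5820i → escape time 6
(row=2, col=3): c = -0.2150 + -0.5820i → escape time 6
(row=2, col=4): c = 0.0800 + -0.5820i → escape time 6
(row=3, col=0): c = -1.1000 + -0.8880i → escape time 3
(row=3, col=1): c = -0.8050 + -0.8880i → escape time 4
(row=3, col=2): c = -0.5100 + -0.8880i → escape time 4
(row=3, col=3): c = -0.2150 + -0.8880i → escape time 6
(row=3, col=4): c = 0.0800 + -0.8880i → escape time 5
(row=4, col=0): c = -1.1000 + -1.1940i → escape time 3
(row=4, col=1): c = -0.8050 + -1.1940i → escape time 3
(row=4, col=2): c = -0.5100 + -1.1940i → escape time 3
(row=4, col=3): c = -0.2150 + -1.1940i → escape time 3
(row=4, col=4): c = 0.0800 + -1.1940i → escape time 3
(row=5, col=0): c = -1.1000 + -1.5000i → escape time 2
(row=5, col=1): c = -0.8050 + -1.5000i → escape time 2
(row=5, col=2): c = -0.5100 + -1.5000i → escape time 2
(row=5, col=3): c = -0.2150 + -1.5000i → escape time 2
(row=5, col=4): c = 0.0800 + -1.5000i → escape time 2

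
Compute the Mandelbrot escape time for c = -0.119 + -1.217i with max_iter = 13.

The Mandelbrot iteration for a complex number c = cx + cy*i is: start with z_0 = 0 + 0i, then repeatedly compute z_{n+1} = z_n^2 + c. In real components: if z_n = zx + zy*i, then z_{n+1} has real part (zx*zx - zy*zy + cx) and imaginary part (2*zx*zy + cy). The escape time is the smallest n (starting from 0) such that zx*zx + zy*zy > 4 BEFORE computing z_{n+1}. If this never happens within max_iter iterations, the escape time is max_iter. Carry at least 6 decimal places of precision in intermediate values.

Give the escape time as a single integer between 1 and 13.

z_0 = 0 + 0i, c = -0.1190 + -1.2170i
Iter 1: z = -0.1190 + -1.2170i, |z|^2 = 1.4953
Iter 2: z = -1.5859 + -0.9274i, |z|^2 = 3.3752
Iter 3: z = 1.5362 + 1.7244i, |z|^2 = 5.3335
Escaped at iteration 3

Answer: 3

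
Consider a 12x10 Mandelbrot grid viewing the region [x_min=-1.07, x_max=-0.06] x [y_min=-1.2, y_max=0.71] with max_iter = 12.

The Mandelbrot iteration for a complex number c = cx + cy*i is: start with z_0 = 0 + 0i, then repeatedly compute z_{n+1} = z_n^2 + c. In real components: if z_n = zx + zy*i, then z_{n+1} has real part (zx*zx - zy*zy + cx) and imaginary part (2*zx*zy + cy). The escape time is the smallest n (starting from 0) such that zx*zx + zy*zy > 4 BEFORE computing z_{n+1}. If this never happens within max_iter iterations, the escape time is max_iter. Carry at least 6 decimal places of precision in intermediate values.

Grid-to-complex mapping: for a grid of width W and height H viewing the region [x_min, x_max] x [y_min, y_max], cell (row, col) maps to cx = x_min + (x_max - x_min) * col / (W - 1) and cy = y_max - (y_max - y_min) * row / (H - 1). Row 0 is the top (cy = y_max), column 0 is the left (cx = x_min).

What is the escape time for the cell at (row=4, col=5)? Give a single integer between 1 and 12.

z_0 = 0 + 0i, c = -0.6109 + -0.1389i
Iter 1: z = -0.6109 + -0.1389i, |z|^2 = 0.3925
Iter 2: z = -0.2570 + 0.0308i, |z|^2 = 0.0670
Iter 3: z = -0.5458 + -0.1547i, |z|^2 = 0.3219
Iter 4: z = -0.3369 + 0.0300i, |z|^2 = 0.1144
Iter 5: z = -0.4983 + -0.1591i, |z|^2 = 0.2736
Iter 6: z = -0.3879 + 0.0197i, |z|^2 = 0.1509
Iter 7: z = -0.4608 + -0.1542i, |z|^2 = 0.2361
Iter 8: z = -0.4223 + 0.0032i, |z|^2 = 0.1784
Iter 9: z = -0.4326 + -0.1416i, |z|^2 = 0.2071
Iter 10: z = -0.4439 + -0.0164i, |z|^2 = 0.1973
Iter 11: z = -0.4142 + -0.1243i, |z|^2 = 0.1870

Answer: 12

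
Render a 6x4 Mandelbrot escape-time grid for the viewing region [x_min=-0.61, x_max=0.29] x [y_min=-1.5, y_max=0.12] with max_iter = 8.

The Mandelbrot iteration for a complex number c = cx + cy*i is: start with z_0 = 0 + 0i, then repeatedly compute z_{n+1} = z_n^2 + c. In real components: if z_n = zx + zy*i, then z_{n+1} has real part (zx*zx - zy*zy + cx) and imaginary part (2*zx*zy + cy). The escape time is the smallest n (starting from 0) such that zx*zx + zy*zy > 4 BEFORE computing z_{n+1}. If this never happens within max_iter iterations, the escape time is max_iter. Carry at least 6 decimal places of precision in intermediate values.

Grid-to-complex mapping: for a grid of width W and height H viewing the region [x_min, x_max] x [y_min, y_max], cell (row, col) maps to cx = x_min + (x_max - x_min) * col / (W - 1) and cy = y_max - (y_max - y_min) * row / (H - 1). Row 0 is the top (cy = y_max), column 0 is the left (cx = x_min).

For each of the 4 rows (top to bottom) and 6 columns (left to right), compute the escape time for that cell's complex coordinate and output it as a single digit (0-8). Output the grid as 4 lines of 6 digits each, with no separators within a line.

(row=0, col=0): c = -0.6100 + 0.1200i → escape time 8
(row=0, col=1): c = -0.4300 + 0.1200i → escape time 8
(row=0, col=2): c = -0.2500 + 0.1200i → escape time 8
(row=0, col=3): c = -0.0700 + 0.1200i → escape time 8
(row=0, col=4): c = 0.1100 + 0.1200i → escape time 8
(row=0, col=5): c = 0.2900 + 0.1200i → escape time 8
(row=1, col=0): c = -0.6100 + -0.4200i → escape time 8
(row=1, col=1): c = -0.4300 + -0.4200i → escape time 8
(row=1, col=2): c = -0.2500 + -0.4200i → escape time 8
(row=1, col=3): c = -0.0700 + -0.4200i → escape time 8
(row=1, col=4): c = 0.1100 + -0.4200i → escape time 8
(row=1, col=5): c = 0.2900 + -0.4200i → escape time 8
(row=2, col=0): c = -0.6100 + -0.9600i → escape time 4
(row=2, col=1): c = -0.4300 + -0.9600i → escape time 4
(row=2, col=2): c = -0.2500 + -0.9600i → escape time 6
(row=2, col=3): c = -0.0700 + -0.9600i → escape time 8
(row=2, col=4): c = 0.1100 + -0.9600i → escape time 4
(row=2, col=5): c = 0.2900 + -0.9600i → escape time 4
(row=3, col=0): c = -0.6100 + -1.5000i → escape time 2
(row=3, col=1): c = -0.4300 + -1.5000i → escape time 2
(row=3, col=2): c = -0.2500 + -1.5000i → escape time 2
(row=3, col=3): c = -0.0700 + -1.5000i → escape time 2
(row=3, col=4): c = 0.1100 + -1.5000i → escape time 2
(row=3, col=5): c = 0.2900 + -1.5000i → escape time 2

Answer: 888888
888888
446844
222222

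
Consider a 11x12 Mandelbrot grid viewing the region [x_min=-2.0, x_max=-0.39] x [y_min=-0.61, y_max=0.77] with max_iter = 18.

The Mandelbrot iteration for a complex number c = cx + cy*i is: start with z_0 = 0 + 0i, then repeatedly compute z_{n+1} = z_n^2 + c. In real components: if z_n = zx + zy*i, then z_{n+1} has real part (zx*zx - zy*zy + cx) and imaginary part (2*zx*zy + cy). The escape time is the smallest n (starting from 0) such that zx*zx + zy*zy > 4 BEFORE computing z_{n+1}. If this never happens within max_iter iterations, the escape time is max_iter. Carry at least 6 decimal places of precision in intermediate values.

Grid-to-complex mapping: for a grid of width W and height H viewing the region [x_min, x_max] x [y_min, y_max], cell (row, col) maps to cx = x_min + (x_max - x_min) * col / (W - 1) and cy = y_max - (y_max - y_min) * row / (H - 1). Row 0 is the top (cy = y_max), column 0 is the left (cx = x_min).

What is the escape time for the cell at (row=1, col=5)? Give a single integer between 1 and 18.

Answer: 3

Derivation:
z_0 = 0 + 0i, c = -1.1950 + 0.6445i
Iter 1: z = -1.1950 + 0.6445i, |z|^2 = 1.8435
Iter 2: z = -0.1824 + -0.8959i, |z|^2 = 0.8359
Iter 3: z = -1.9644 + 0.9714i, |z|^2 = 4.8025
Escaped at iteration 3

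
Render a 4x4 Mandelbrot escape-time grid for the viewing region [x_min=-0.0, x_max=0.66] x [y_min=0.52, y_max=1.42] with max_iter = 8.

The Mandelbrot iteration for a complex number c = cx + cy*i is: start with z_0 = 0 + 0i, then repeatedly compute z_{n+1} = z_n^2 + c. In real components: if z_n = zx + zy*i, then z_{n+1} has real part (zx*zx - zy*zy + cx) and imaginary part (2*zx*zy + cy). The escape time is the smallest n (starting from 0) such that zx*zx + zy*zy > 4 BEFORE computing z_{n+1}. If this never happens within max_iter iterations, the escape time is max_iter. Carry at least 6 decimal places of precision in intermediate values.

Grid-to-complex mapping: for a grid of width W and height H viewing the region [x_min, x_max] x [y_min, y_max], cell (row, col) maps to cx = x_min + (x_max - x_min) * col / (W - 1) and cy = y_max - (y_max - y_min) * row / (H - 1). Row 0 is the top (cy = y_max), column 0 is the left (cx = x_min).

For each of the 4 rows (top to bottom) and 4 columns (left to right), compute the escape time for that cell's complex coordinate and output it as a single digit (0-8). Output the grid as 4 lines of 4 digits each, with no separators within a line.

(row=0, col=0): c = 0.0000 + 1.4200i → escape time 2
(row=0, col=1): c = 0.2200 + 1.4200i → escape time 2
(row=0, col=2): c = 0.4400 + 1.4200i → escape time 2
(row=0, col=3): c = 0.6600 + 1.4200i → escape time 2
(row=1, col=0): c = 0.0000 + 1.1200i → escape time 4
(row=1, col=1): c = 0.2200 + 1.1200i → escape time 3
(row=1, col=2): c = 0.4400 + 1.1200i → escape time 2
(row=1, col=3): c = 0.6600 + 1.1200i → escape time 2
(row=2, col=0): c = 0.0000 + 0.8200i → escape time 8
(row=2, col=1): c = 0.2200 + 0.8200i → escape time 5
(row=2, col=2): c = 0.4400 + 0.8200i → escape time 3
(row=2, col=3): c = 0.6600 + 0.8200i → escape time 3
(row=3, col=0): c = 0.0000 + 0.5200i → escape time 8
(row=3, col=1): c = 0.2200 + 0.5200i → escape time 8
(row=3, col=2): c = 0.4400 + 0.5200i → escape time 6
(row=3, col=3): c = 0.6600 + 0.5200i → escape time 3

Answer: 2222
4322
8533
8863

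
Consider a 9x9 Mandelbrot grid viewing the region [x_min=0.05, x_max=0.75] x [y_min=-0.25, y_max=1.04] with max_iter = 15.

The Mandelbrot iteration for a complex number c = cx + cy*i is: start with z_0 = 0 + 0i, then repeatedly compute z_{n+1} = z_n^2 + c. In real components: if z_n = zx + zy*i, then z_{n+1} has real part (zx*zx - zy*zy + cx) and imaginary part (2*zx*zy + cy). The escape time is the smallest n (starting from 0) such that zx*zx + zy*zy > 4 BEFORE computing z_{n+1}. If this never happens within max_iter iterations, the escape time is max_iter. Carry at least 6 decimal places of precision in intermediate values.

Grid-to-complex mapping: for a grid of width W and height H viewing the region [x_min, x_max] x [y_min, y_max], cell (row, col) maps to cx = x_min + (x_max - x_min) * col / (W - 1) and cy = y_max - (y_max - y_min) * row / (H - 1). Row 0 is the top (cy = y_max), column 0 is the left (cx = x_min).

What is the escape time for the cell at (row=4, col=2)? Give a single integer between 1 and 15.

Answer: 15

Derivation:
z_0 = 0 + 0i, c = 0.2250 + 0.3950i
Iter 1: z = 0.2250 + 0.3950i, |z|^2 = 0.2067
Iter 2: z = 0.1196 + 0.5727i, |z|^2 = 0.3423
Iter 3: z = -0.0887 + 0.5320i, |z|^2 = 0.2909
Iter 4: z = -0.0502 + 0.3006i, |z|^2 = 0.0929
Iter 5: z = 0.1372 + 0.3649i, |z|^2 = 0.1519
Iter 6: z = 0.1107 + 0.4951i, |z|^2 = 0.2574
Iter 7: z = -0.0079 + 0.5046i, |z|^2 = 0.2547
Iter 8: z = -0.0296 + 0.3871i, |z|^2 = 0.1507
Iter 9: z = 0.0761 + 0.3721i, |z|^2 = 0.1442
Iter 10: z = 0.0923 + 0.4516i, |z|^2 = 0.2125
Iter 11: z = 0.0296 + 0.4784i, |z|^2 = 0.2297
Iter 12: z = -0.0030 + 0.4233i, |z|^2 = 0.1792
Iter 13: z = 0.0458 + 0.3925i, |z|^2 = 0.1561
Iter 14: z = 0.0731 + 0.4310i, |z|^2 = 0.1911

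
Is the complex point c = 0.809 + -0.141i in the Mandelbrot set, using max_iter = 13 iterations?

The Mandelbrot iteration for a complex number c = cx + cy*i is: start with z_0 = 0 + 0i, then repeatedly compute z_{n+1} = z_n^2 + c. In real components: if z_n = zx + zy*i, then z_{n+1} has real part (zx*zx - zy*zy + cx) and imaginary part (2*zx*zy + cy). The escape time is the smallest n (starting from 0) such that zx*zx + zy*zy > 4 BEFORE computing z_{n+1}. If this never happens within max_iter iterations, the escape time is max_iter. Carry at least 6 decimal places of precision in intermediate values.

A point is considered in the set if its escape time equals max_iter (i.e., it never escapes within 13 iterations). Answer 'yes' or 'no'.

z_0 = 0 + 0i, c = 0.8090 + -0.1410i
Iter 1: z = 0.8090 + -0.1410i, |z|^2 = 0.6744
Iter 2: z = 1.4436 + -0.3691i, |z|^2 = 2.2202
Iter 3: z = 2.7567 + -1.2068i, |z|^2 = 9.0558
Escaped at iteration 3

Answer: no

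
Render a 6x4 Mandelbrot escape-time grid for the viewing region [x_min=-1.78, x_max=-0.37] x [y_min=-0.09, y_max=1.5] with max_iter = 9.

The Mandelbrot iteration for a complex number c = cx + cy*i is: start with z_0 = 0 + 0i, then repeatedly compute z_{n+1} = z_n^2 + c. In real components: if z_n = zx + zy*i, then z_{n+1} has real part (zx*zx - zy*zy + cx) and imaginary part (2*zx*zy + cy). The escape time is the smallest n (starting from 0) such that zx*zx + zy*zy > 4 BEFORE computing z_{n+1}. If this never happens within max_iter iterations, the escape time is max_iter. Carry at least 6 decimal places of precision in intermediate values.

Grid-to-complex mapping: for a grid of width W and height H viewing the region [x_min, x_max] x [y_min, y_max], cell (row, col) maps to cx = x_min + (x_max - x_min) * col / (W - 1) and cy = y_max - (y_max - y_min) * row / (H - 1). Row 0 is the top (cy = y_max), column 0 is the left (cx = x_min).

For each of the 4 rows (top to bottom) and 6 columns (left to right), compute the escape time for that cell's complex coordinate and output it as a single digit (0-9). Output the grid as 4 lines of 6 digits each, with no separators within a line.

(row=0, col=0): c = -1.7800 + 1.5000i → escape time 1
(row=0, col=1): c = -1.4980 + 1.5000i → escape time 1
(row=0, col=2): c = -1.2160 + 1.5000i → escape time 2
(row=0, col=3): c = -0.9340 + 1.5000i → escape time 2
(row=0, col=4): c = -0.6520 + 1.5000i → escape time 2
(row=0, col=5): c = -0.3700 + 1.5000i → escape time 2
(row=1, col=0): c = -1.7800 + 0.9700i → escape time 1
(row=1, col=1): c = -1.4980 + 0.9700i → escape time 3
(row=1, col=2): c = -1.2160 + 0.9700i → escape time 3
(row=1, col=3): c = -0.9340 + 0.9700i → escape time 3
(row=1, col=4): c = -0.6520 + 0.9700i → escape time 4
(row=1, col=5): c = -0.3700 + 0.9700i → escape time 5
(row=2, col=0): c = -1.7800 + 0.4400i → escape time 3
(row=2, col=1): c = -1.4980 + 0.4400i → escape time 3
(row=2, col=2): c = -1.2160 + 0.4400i → escape time 6
(row=2, col=3): c = -0.9340 + 0.4400i → escape time 6
(row=2, col=4): c = -0.6520 + 0.4400i → escape time 9
(row=2, col=5): c = -0.3700 + 0.4400i → escape time 9
(row=3, col=0): c = -1.7800 + -0.0900i → escape time 4
(row=3, col=1): c = -1.4980 + -0.0900i → escape time 7
(row=3, col=2): c = -1.2160 + -0.0900i → escape time 9
(row=3, col=3): c = -0.9340 + -0.0900i → escape time 9
(row=3, col=4): c = -0.6520 + -0.0900i → escape time 9
(row=3, col=5): c = -0.3700 + -0.0900i → escape time 9

Answer: 112222
133345
336699
479999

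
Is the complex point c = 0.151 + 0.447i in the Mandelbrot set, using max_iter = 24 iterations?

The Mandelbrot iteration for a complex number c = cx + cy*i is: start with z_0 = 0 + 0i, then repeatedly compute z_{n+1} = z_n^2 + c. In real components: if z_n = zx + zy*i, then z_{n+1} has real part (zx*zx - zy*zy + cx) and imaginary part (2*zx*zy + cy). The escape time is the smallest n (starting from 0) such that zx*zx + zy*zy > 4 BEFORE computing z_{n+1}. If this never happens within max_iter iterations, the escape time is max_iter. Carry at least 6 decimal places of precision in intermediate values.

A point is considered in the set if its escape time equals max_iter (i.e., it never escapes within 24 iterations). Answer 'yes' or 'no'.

z_0 = 0 + 0i, c = 0.1510 + 0.4470i
Iter 1: z = 0.1510 + 0.4470i, |z|^2 = 0.2226
Iter 2: z = -0.0260 + 0.5820i, |z|^2 = 0.3394
Iter 3: z = -0.1870 + 0.4167i, |z|^2 = 0.2086
Iter 4: z = 0.0123 + 0.2911i, |z|^2 = 0.0849
Iter 5: z = 0.0664 + 0.4542i, |z|^2 = 0.2107
Iter 6: z = -0.0509 + 0.5073i, |z|^2 = 0.2600
Iter 7: z = -0.1038 + 0.3954i, |z|^2 = 0.1671
Iter 8: z = 0.0054 + 0.3649i, |z|^2 = 0.1332
Iter 9: z = 0.0179 + 0.4510i, |z|^2 = 0.2037
Iter 10: z = -0.0521 + 0.4631i, |z|^2 = 0.2172
Iter 11: z = -0.0608 + 0.3988i, |z|^2 = 0.1627
Iter 12: z = -0.0043 + 0.3985i, |z|^2 = 0.1589
Iter 13: z = -0.0078 + 0.4435i, |z|^2 = 0.1968
Iter 14: z = -0.0457 + 0.4401i, |z|^2 = 0.1957
Iter 15: z = -0.0406 + 0.4068i, |z|^2 = 0.1671
Iter 16: z = -0.0128 + 0.4140i, |z|^2 = 0.1716
Iter 17: z = -0.0202 + 0.4364i, |z|^2 = 0.1908
Iter 18: z = -0.0390 + 0.4294i, |z|^2 = 0.1859
Iter 19: z = -0.0318 + 0.4135i, |z|^2 = 0.1720
Iter 20: z = -0.0190 + 0.4207i, |z|^2 = 0.1773
Iter 21: z = -0.0256 + 0.4310i, |z|^2 = 0.1864
Iter 22: z = -0.0341 + 0.4249i, |z|^2 = 0.1817
Iter 23: z = -0.0284 + 0.4180i, |z|^2 = 0.1755
Did not escape in 24 iterations → in set

Answer: yes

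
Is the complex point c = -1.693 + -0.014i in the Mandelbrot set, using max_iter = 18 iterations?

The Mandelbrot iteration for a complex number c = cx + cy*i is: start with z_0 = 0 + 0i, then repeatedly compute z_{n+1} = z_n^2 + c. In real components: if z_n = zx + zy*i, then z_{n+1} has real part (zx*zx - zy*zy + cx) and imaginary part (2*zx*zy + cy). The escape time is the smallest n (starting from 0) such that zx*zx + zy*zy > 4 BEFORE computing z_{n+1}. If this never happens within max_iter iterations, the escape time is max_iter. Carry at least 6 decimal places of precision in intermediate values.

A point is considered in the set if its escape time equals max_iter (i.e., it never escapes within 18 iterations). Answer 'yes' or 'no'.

Answer: no

Derivation:
z_0 = 0 + 0i, c = -1.6930 + -0.0140i
Iter 1: z = -1.6930 + -0.0140i, |z|^2 = 2.8664
Iter 2: z = 1.1731 + 0.0334i, |z|^2 = 1.3772
Iter 3: z = -0.3181 + 0.0644i, |z|^2 = 0.1053
Iter 4: z = -1.5960 + -0.0549i, |z|^2 = 2.5502
Iter 5: z = 0.8511 + 0.1614i, |z|^2 = 0.7505
Iter 6: z = -0.9946 + 0.2607i, |z|^2 = 1.0572
Iter 7: z = -0.7717 + -0.5326i, |z|^2 = 0.8792
Iter 8: z = -1.3812 + 0.8081i, |z|^2 = 2.5607
Iter 9: z = -0.4384 + -2.2462i, |z|^2 = 5.2378
Escaped at iteration 9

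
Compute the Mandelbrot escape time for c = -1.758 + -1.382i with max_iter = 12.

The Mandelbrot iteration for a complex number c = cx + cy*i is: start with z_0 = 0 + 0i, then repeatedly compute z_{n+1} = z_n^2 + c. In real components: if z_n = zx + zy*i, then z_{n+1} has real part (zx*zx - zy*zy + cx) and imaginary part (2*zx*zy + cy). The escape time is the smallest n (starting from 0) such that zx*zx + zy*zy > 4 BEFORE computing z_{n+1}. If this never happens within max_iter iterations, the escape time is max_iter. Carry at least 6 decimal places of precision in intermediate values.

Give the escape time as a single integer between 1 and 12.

Answer: 1

Derivation:
z_0 = 0 + 0i, c = -1.7580 + -1.3820i
Iter 1: z = -1.7580 + -1.3820i, |z|^2 = 5.0005
Escaped at iteration 1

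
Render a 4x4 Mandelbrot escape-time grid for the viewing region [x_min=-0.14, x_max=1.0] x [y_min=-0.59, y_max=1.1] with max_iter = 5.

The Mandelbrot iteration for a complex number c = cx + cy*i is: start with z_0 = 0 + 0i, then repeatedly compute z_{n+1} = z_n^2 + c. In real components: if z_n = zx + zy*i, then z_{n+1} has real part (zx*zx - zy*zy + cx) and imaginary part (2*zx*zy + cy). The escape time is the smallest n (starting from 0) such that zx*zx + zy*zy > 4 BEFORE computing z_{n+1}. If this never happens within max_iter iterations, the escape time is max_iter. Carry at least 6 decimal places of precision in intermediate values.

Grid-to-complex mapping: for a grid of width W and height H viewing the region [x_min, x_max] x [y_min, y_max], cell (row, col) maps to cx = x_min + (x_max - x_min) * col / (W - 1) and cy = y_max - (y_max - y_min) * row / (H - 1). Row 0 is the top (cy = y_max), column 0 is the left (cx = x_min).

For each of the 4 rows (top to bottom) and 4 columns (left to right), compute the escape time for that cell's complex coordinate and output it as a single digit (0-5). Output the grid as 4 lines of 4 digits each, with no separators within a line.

Answer: 5322
5532
5542
5532

Derivation:
(row=0, col=0): c = -0.1400 + 1.1000i → escape time 5
(row=0, col=1): c = 0.2400 + 1.1000i → escape time 3
(row=0, col=2): c = 0.6200 + 1.1000i → escape time 2
(row=0, col=3): c = 1.0000 + 1.1000i → escape time 2
(row=1, col=0): c = -0.1400 + 0.5367i → escape time 5
(row=1, col=1): c = 0.2400 + 0.5367i → escape time 5
(row=1, col=2): c = 0.6200 + 0.5367i → escape time 3
(row=1, col=3): c = 1.0000 + 0.5367i → escape time 2
(row=2, col=0): c = -0.1400 + -0.0267i → escape time 5
(row=2, col=1): c = 0.2400 + -0.0267i → escape time 5
(row=2, col=2): c = 0.6200 + -0.0267i → escape time 4
(row=2, col=3): c = 1.0000 + -0.0267i → escape time 2
(row=3, col=0): c = -0.1400 + -0.5900i → escape time 5
(row=3, col=1): c = 0.2400 + -0.5900i → escape time 5
(row=3, col=2): c = 0.6200 + -0.5900i → escape time 3
(row=3, col=3): c = 1.0000 + -0.5900i → escape time 2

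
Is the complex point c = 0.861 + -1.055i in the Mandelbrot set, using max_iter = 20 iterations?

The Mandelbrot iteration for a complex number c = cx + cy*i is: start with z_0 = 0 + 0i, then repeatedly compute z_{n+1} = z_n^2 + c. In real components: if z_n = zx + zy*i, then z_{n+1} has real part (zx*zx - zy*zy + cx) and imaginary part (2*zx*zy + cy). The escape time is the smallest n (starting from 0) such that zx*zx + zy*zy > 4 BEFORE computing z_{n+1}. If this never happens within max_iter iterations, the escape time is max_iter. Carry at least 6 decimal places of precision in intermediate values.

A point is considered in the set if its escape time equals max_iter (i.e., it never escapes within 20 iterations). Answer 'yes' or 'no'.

Answer: no

Derivation:
z_0 = 0 + 0i, c = 0.8610 + -1.0550i
Iter 1: z = 0.8610 + -1.0550i, |z|^2 = 1.8543
Iter 2: z = 0.4893 + -2.8717i, |z|^2 = 8.4861
Escaped at iteration 2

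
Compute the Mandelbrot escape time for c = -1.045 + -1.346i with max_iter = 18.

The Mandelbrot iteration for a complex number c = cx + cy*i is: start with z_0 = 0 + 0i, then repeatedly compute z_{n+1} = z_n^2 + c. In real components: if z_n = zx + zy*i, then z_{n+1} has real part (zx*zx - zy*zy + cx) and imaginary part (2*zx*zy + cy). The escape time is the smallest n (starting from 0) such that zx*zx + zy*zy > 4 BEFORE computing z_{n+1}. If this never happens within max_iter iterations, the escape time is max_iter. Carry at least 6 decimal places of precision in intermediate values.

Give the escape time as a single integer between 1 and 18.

z_0 = 0 + 0i, c = -1.0450 + -1.3460i
Iter 1: z = -1.0450 + -1.3460i, |z|^2 = 2.9037
Iter 2: z = -1.7647 + 1.4671i, |z|^2 = 5.2666
Escaped at iteration 2

Answer: 2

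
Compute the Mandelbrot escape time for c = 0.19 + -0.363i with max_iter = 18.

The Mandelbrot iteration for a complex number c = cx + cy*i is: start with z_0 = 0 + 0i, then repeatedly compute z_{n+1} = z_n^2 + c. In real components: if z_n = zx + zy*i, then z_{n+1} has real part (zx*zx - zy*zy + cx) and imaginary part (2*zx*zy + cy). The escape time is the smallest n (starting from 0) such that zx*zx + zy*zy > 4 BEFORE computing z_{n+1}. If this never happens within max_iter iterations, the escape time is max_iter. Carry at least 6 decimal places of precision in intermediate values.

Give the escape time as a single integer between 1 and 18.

z_0 = 0 + 0i, c = 0.1900 + -0.3630i
Iter 1: z = 0.1900 + -0.3630i, |z|^2 = 0.1679
Iter 2: z = 0.0943 + -0.5009i, |z|^2 = 0.2598
Iter 3: z = -0.0520 + -0.4575i, |z|^2 = 0.2120
Iter 4: z = -0.0166 + -0.3154i, |z|^2 = 0.0997
Iter 5: z = 0.0908 + -0.3525i, |z|^2 = 0.1325
Iter 6: z = 0.0740 + -0.4270i, |z|^2 = 0.1878
Iter 7: z = 0.0131 + -0.4262i, |z|^2 = 0.1818
Iter 8: z = 0.0085 + -0.3742i, |z|^2 = 0.1401
Iter 9: z = 0.0501 + -0.3694i, |z|^2 = 0.1390
Iter 10: z = 0.0561 + -0.4000i, |z|^2 = 0.1631
Iter 11: z = 0.0332 + -0.4078i, |z|^2 = 0.1674
Iter 12: z = 0.0248 + -0.3900i, |z|^2 = 0.1527
Iter 13: z = 0.0385 + -0.3823i, |z|^2 = 0.1476
Iter 14: z = 0.0453 + -0.3924i, |z|^2 = 0.1560
Iter 15: z = 0.0381 + -0.3986i, |z|^2 = 0.1603
Iter 16: z = 0.0326 + -0.3933i, |z|^2 = 0.1558
Iter 17: z = 0.0363 + -0.3886i, |z|^2 = 0.1524

Answer: 18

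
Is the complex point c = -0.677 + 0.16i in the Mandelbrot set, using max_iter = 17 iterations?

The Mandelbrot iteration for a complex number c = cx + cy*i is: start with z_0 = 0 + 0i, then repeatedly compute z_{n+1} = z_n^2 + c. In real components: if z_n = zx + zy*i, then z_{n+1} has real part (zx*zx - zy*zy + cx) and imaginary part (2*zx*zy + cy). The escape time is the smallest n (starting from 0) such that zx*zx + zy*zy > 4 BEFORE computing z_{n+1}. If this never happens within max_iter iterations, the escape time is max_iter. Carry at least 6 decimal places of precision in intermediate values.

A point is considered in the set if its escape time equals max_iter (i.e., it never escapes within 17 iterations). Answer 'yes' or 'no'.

z_0 = 0 + 0i, c = -0.6770 + 0.1600i
Iter 1: z = -0.6770 + 0.1600i, |z|^2 = 0.4839
Iter 2: z = -0.2443 + -0.0566i, |z|^2 = 0.0629
Iter 3: z = -0.6205 + 0.1877i, |z|^2 = 0.4203
Iter 4: z = -0.3272 + -0.0729i, |z|^2 = 0.1123
Iter 5: z = -0.5753 + 0.2077i, |z|^2 = 0.3741
Iter 6: z = -0.3892 + -0.0790i, |z|^2 = 0.1577
Iter 7: z = -0.5318 + 0.2215i, |z|^2 = 0.3318
Iter 8: z = -0.4433 + -0.0756i, |z|^2 = 0.2022
Iter 9: z = -0.4862 + 0.2270i, |z|^2 = 0.2879
Iter 10: z = -0.4921 + -0.0607i, |z|^2 = 0.2459
Iter 11: z = -0.4385 + 0.2198i, |z|^2 = 0.2406
Iter 12: z = -0.5330 + -0.0327i, |z|^2 = 0.2852
Iter 13: z = -0.3940 + 0.1949i, |z|^2 = 0.1932
Iter 14: z = -0.5598 + 0.0064i, |z|^2 = 0.3134
Iter 15: z = -0.3637 + 0.1528i, |z|^2 = 0.1556
Iter 16: z = -0.5681 + 0.0488i, |z|^2 = 0.3251
Did not escape in 17 iterations → in set

Answer: yes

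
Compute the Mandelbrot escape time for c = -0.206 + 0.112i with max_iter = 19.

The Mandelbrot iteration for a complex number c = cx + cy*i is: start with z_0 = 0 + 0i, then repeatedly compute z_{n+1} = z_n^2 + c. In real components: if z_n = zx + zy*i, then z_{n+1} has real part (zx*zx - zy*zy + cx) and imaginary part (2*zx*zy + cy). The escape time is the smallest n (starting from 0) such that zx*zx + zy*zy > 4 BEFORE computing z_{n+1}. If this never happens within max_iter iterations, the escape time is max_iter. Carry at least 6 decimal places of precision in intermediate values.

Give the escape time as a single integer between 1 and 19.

z_0 = 0 + 0i, c = -0.2060 + 0.1120i
Iter 1: z = -0.2060 + 0.1120i, |z|^2 = 0.0550
Iter 2: z = -0.1761 + 0.0659i, |z|^2 = 0.0354
Iter 3: z = -0.1793 + 0.0888i, |z|^2 = 0.0400
Iter 4: z = -0.1817 + 0.0802i, |z|^2 = 0.0394
Iter 5: z = -0.1794 + 0.0829i, |z|^2 = 0.0391
Iter 6: z = -0.1807 + 0.0823i, |z|^2 = 0.0394
Iter 7: z = -0.1801 + 0.0823i, |z|^2 = 0.0392
Iter 8: z = -0.1803 + 0.0824i, |z|^2 = 0.0393
Iter 9: z = -0.1803 + 0.0823i, |z|^2 = 0.0393
Iter 10: z = -0.1803 + 0.0823i, |z|^2 = 0.0393
Iter 11: z = -0.1803 + 0.0823i, |z|^2 = 0.0393
Iter 12: z = -0.1803 + 0.0823i, |z|^2 = 0.0393
Iter 13: z = -0.1803 + 0.0823i, |z|^2 = 0.0393
Iter 14: z = -0.1803 + 0.0823i, |z|^2 = 0.0393
Iter 15: z = -0.1803 + 0.0823i, |z|^2 = 0.0393
Iter 16: z = -0.1803 + 0.0823i, |z|^2 = 0.0393
Iter 17: z = -0.1803 + 0.0823i, |z|^2 = 0.0393
Iter 18: z = -0.1803 + 0.0823i, |z|^2 = 0.0393

Answer: 19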